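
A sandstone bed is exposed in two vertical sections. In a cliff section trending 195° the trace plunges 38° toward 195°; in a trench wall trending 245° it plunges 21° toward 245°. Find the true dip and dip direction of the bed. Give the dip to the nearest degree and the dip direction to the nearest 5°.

true dip 39°, dip direction 185°

Represent each trace as a vector plunging at its apparent dip toward its trend (east-north-up frame): v₁ = (-0.204, -0.761, -0.616), v₂ = (-0.846, -0.395, -0.358).
The plane normal is n = v₁ × v₂ ∝ (-0.030, -0.448, 0.564).
tan δ = √(n_x²+n_y²)/n_z = 0.449/0.564, so δ = 38.5°.
The horizontal component of n points toward azimuth atan2(n_x, n_y) = 184°, the dip direction.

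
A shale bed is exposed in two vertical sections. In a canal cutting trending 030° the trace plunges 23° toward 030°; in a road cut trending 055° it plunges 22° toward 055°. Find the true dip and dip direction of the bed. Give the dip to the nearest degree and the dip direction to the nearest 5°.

true dip 23°, dip direction 035°

Each apparent-dip line lies in the plane. As unit vectors (x east, y north, z up), v₁ plunges 23°→030° and v₂ plunges 22°→055°.
The plane normal is n = v₁ × v₂ ∝ (0.091, 0.124, 0.361).
True dip = arccos(n_z / |n|) = arccos(0.9197) = 23.1°.
Dip direction = azimuth of (n_x, n_y) = atan2(0.091, 0.124) = 36°.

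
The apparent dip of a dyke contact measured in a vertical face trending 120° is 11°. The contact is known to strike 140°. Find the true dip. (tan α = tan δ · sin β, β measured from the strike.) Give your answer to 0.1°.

29.6°

β = acute angle between strike 140° and section 120° = 20°.
tan(true dip) = tan 11° / sin 20° = 0.5683
δ = arctan(0.5683) = 29.61°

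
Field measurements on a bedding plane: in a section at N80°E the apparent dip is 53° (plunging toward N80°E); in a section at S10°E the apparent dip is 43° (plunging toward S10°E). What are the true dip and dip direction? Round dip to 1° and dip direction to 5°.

true dip 58°, dip direction 115°

Each apparent-dip line lies in the plane. As unit vectors (x east, y north, z up), v₁ plunges 53°→N80°E and v₂ plunges 43°→S10°E.
Cross product v₁ × v₂ gives the pole to the plane: n ∝ (0.646, -0.303, 0.440).
Dip δ = arctan(|n_h|/n_z) = arctan(0.714/0.440) = 58.3°.
Dip direction = azimuth of (n_x, n_y) = atan2(0.646, -0.303) = 115°.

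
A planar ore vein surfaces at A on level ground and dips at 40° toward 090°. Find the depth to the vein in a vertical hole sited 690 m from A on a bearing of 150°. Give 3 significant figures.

The hole lies 60° from the dip direction, so the down-dip offset is 690 × cos 60° = 345.00 m.
Depth = down-dip offset × tan(dip) = 345.00 × tan 40° = 345.00 × 0.8391
Depth = 289.49 m

289 m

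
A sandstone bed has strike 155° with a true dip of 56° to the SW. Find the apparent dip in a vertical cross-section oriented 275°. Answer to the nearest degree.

52°

Angle between strike (155°) and section (275°): β = 60°.
tan α = tan 56° × sin 60° = 1.4826 × 0.8660 = 1.2839
α = arctan(1.2839) = 52.09°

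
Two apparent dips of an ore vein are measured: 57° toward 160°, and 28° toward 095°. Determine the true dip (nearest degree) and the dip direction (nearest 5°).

true dip 57°, dip direction 165°

Represent each trace as a vector plunging at its apparent dip toward its trend (east-north-up frame): v₁ = (0.186, -0.512, -0.839), v₂ = (0.880, -0.077, -0.469).
Cross product v₁ × v₂ gives the pole to the plane: n ∝ (0.176, -0.650, 0.436).
tan δ = √(n_x²+n_y²)/n_z = 0.674/0.436, so δ = 57.1°.
Dip direction = azimuth of (n_x, n_y) = atan2(0.176, -0.650) = 165°.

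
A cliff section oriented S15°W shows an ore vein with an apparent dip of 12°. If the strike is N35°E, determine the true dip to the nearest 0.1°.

31.9°

The section is 20° from the strike.
tan(true dip) = tan 12° / sin 20° = 0.6215
true dip = arctan 0.6215 = 31.86°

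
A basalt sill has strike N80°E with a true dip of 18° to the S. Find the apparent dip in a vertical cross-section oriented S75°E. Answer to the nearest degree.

Angle between strike (N80°E) and section (S75°E): β = 25°.
tan(apparent dip) = tan 18° · sin 25° = 0.1373
α = arctan(0.1373) = 7.82°

8°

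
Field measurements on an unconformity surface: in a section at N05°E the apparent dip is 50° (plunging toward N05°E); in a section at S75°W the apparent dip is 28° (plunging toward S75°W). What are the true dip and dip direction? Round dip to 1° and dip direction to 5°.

Each apparent-dip line lies in the plane. As unit vectors (x east, y north, z up), v₁ plunges 50°→N05°E and v₂ plunges 28°→S75°W.
Cross product v₁ × v₂ gives the pole to the plane: n ∝ (-0.476, 0.680, 0.533).
Dip δ = arctan(|n_h|/n_z) = arctan(0.830/0.533) = 57.3°.
The horizontal component of n points toward azimuth atan2(n_x, n_y) = 325°, the dip direction.

true dip 57°, dip direction 325°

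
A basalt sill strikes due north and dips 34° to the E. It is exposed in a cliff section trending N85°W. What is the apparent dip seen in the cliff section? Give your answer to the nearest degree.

34°

The section lies 85° from the strike.
tan(apparent dip) = tan 34° · sin 85° = 0.6719
α = arctan(0.6719) = 33.90°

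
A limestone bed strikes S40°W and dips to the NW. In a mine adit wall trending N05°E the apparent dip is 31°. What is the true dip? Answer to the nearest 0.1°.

46.3°

β = acute angle between strike S40°W and section N05°E = 35°.
tan(true dip) = tan 31° / sin 35° = 1.0476
true dip = arctan 1.0476 = 46.33°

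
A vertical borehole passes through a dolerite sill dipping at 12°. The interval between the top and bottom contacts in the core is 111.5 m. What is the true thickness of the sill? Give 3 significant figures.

True thickness t = h · cos(dip) = 111.5 × cos 12°
t = 111.5 × 0.9781 = 109.063 m

109 m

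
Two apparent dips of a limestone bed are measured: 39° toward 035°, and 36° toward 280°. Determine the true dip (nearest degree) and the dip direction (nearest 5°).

Each apparent-dip line lies in the plane. As unit vectors (x east, y north, z up), v₁ plunges 39°→035° and v₂ plunges 36°→280°.
n = v₁ × v₂ = (-0.286, 0.763, 0.570) (taken with n_z > 0).
Dip δ = arctan(|n_h|/n_z) = arctan(0.815/0.570) = 55.0°.
The horizontal component of n points toward azimuth atan2(n_x, n_y) = 339°, the dip direction.

true dip 55°, dip direction 340°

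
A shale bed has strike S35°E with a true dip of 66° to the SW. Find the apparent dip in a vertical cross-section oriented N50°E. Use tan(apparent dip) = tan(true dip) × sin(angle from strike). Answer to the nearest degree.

66°

The strike is S35°E and the section trends N50°E; the acute angle between them is β = 85°.
tan α = tan 66° × sin 85° = 2.2460 × 0.9962 = 2.2375
apparent dip = arctan 2.2375 = 65.92°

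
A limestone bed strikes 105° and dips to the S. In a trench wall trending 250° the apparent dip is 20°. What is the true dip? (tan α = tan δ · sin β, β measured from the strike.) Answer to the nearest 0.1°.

32.4°

The section is 35° from the strike.
tan(true dip) = tan 20° / sin 35° = 0.6346
δ = arctan(0.6346) = 32.40°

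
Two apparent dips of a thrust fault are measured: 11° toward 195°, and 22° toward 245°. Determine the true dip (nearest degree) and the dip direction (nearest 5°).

true dip 22°, dip direction 255°

The two traces are lines in the plane: v₁ = (sin 195°·cos 11°, cos 195°·cos 11°, −sin 11°), v₂ = (sin 245°·cos 22°, cos 245°·cos 22°, −sin 22°).
Cross product v₁ × v₂ gives the pole to the plane: n ∝ (-0.280, -0.065, 0.697).
tan δ = √(n_x²+n_y²)/n_z = 0.288/0.697, so δ = 22.4°.
Dip direction = atan2(-0.280, -0.065) = 257° (azimuth of n's horizontal projection).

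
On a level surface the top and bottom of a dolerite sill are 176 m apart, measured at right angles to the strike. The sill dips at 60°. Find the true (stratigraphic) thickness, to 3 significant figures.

True thickness t = w · sin(dip) = 176 × sin 60°
t = 176 × 0.8660 = 152.420 m

152 m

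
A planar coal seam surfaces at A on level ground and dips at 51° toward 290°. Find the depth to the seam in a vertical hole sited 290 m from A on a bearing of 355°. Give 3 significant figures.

The hole lies 65° from the dip direction, so the down-dip offset is 290 × cos 65° = 122.56 m.
Depth = down-dip offset × tan(dip) = 122.56 × tan 51° = 122.56 × 1.2349
Depth = 151.35 m

151 m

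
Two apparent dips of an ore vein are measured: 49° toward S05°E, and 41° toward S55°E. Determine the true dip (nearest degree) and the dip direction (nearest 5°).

Represent each trace as a vector plunging at its apparent dip toward its trend (east-north-up frame): v₁ = (0.057, -0.654, -0.755), v₂ = (0.618, -0.433, -0.656).
n = v₁ × v₂ = (0.102, -0.429, 0.379) (taken with n_z > 0).
True dip = arccos(n_z / |n|) = arccos(0.6520) = 49.3°.
Dip direction = atan2(0.102, -0.429) = 167° (azimuth of n's horizontal projection).

true dip 49°, dip direction 165°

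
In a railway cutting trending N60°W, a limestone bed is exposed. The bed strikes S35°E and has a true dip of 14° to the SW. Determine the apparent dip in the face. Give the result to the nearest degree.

6°

The section lies 25° from the strike.
tan α = tan 14° × sin 25° = 0.2493 × 0.4226 = 0.1054
α = arctan(0.1054) = 6.02°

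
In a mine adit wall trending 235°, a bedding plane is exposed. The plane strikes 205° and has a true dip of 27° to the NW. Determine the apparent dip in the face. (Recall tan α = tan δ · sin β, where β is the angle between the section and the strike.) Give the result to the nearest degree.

14°

The section lies 30° from the strike.
tan α = tan 27° × sin 30° = 0.5095 × 0.5000 = 0.2548
α = arctan(0.2548) = 14.29°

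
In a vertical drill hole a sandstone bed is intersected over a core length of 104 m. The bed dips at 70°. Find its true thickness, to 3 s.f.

True thickness t = h · cos(dip) = 104 × cos 70°
t = 104 × 0.3420 = 35.570 m

35.6 m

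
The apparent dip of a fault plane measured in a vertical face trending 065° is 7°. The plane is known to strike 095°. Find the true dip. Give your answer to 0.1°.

13.8°

The section is 30° from the strike.
tan δ = tan α / sin β = tan 7° / sin 30° = 0.1228 / 0.5000 = 0.2456
δ = arctan(0.2456) = 13.80°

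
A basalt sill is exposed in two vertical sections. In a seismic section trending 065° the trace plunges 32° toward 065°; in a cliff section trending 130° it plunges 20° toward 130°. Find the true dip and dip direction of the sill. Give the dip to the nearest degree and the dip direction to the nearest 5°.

Represent each trace as a vector plunging at its apparent dip toward its trend (east-north-up frame): v₁ = (0.769, 0.358, -0.530), v₂ = (0.720, -0.604, -0.342).
n = v₁ × v₂ = (0.443, 0.119, 0.722) (taken with n_z > 0).
Dip δ = arctan(|n_h|/n_z) = arctan(0.458/0.722) = 32.4°.
Dip direction = atan2(0.443, 0.119) = 75° (azimuth of n's horizontal projection).

true dip 32°, dip direction 075°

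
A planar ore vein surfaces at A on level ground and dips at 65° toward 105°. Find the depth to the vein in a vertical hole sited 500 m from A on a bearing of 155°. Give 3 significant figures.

The hole lies 50° from the dip direction, so the down-dip offset is 500 × cos 50° = 321.39 m.
Depth = down-dip offset × tan(dip) = 321.39 × tan 65° = 321.39 × 2.1445
Depth = 689.23 m

689 m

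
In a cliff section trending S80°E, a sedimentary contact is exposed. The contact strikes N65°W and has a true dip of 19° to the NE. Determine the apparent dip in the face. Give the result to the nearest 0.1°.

5.1°

The strike is N65°W and the section trends S80°E; the acute angle between them is β = 15°.
tan α = tan 19° × sin 15° = 0.3443 × 0.2588 = 0.0891
apparent dip = arctan 0.0891 = 5.09°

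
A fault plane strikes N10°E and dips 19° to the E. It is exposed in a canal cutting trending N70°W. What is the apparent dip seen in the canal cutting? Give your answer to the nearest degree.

Angle between strike (N10°E) and section (N70°W): β = 80°.
tan(apparent dip) = tan 19° · sin 80° = 0.3391
apparent dip = arctan 0.3391 = 18.73°

19°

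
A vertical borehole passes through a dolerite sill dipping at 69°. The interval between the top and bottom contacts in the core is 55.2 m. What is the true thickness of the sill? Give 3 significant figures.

19.8 m

True thickness t = h · cos(dip) = 55.2 × cos 69°
t = 55.2 × 0.3584 = 19.782 m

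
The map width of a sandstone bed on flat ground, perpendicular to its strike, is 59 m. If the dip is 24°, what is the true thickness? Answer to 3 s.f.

True thickness t = w · sin(dip) = 59 × sin 24°
t = 59 × 0.4067 = 23.997 m

24.0 m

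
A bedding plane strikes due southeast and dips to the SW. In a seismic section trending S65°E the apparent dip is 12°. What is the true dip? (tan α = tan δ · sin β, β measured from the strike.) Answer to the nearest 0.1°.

31.9°

The section is 20° from the strike.
tan(true dip) = tan 12° / sin 20° = 0.6215
true dip = arctan 0.6215 = 31.86°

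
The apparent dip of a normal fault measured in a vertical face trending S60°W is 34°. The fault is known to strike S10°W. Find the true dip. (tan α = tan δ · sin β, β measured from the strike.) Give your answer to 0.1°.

41.4°

The section is 50° from the strike.
tan(true dip) = tan 34° / sin 50° = 0.8805
δ = arctan(0.8805) = 41.36°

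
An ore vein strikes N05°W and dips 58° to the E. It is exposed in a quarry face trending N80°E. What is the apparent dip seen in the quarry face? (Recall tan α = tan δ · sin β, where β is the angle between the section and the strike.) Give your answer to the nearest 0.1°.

57.9°

The strike is N05°W and the section trends N80°E; the acute angle between them is β = 85°.
tan α = tan 58° × sin 85° = 1.6003 × 0.9962 = 1.5942
α = arctan(1.5942) = 57.90°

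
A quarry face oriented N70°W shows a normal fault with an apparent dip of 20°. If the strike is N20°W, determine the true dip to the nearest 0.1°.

β = acute angle between strike N20°W and section N70°W = 50°.
tan δ = tan α / sin β = tan 20° / sin 50° = 0.3640 / 0.7660 = 0.4751
true dip = arctan 0.4751 = 25.41°

25.4°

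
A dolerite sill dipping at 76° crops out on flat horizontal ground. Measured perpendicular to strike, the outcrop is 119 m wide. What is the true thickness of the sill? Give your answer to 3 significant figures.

True thickness t = w · sin(dip) = 119 × sin 76°
t = 119 × 0.9703 = 115.465 m

115 m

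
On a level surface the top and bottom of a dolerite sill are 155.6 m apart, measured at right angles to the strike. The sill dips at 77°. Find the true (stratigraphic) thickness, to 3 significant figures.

True thickness t = w · sin(dip) = 155.6 × sin 77°
t = 155.6 × 0.9744 = 151.612 m

152 m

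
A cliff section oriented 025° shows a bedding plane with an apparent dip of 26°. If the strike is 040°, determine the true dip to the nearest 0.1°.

β = acute angle between strike 040° and section 025° = 15°.
tan δ = tan α / sin β = tan 26° / sin 15° = 0.4877 / 0.2588 = 1.8845
δ = arctan(1.8845) = 62.05°

62.0°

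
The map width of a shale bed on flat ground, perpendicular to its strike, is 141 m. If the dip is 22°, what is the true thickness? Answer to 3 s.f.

52.8 m

True thickness t = w · sin(dip) = 141 × sin 22°
t = 141 × 0.3746 = 52.820 m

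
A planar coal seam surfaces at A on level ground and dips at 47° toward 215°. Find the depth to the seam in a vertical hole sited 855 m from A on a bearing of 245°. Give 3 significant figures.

The hole lies 30° from the dip direction, so the down-dip offset is 855 × cos 30° = 740.45 m.
Depth = down-dip offset × tan(dip) = 740.45 × tan 47° = 740.45 × 1.0724
Depth = 794.04 m

794 m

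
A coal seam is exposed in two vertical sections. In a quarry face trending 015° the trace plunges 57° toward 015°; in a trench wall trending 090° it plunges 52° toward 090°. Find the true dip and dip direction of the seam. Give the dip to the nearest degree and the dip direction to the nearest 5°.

true dip 61°, dip direction 045°

Represent each trace as a vector plunging at its apparent dip toward its trend (east-north-up frame): v₁ = (0.141, 0.526, -0.839), v₂ = (0.616, 0.000, -0.788).
n = v₁ × v₂ = (0.415, 0.405, 0.324) (taken with n_z > 0).
Dip δ = arctan(|n_h|/n_z) = arctan(0.580/0.324) = 60.8°.
The horizontal component of n points toward azimuth atan2(n_x, n_y) = 46°, the dip direction.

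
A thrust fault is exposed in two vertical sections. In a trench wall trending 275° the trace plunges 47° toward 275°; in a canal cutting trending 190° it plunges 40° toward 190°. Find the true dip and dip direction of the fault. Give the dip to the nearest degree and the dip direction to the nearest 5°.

true dip 53°, dip direction 240°

The two traces are lines in the plane: v₁ = (sin 275°·cos 47°, cos 275°·cos 47°, −sin 47°), v₂ = (sin 190°·cos 40°, cos 190°·cos 40°, −sin 40°).
The plane normal is n = v₁ × v₂ ∝ (-0.590, -0.339, 0.520).
Dip δ = arctan(|n_h|/n_z) = arctan(0.681/0.520) = 52.6°.
Dip direction = azimuth of (n_x, n_y) = atan2(-0.590, -0.339) = 240°.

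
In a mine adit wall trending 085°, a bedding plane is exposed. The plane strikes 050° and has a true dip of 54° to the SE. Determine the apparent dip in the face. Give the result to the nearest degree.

38°

Angle between strike (050°) and section (085°): β = 35°.
tan α = tan 54° × sin 35° = 1.3764 × 0.5736 = 0.7895
apparent dip = arctan 0.7895 = 38.29°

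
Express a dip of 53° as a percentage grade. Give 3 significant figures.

grade % = 100 × tan 53° = 100 × 1.3270

133%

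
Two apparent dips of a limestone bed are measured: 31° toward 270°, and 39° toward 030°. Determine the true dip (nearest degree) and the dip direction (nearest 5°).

true dip 55°, dip direction 335°

The two traces are lines in the plane: v₁ = (sin 270°·cos 31°, cos 270°·cos 31°, −sin 31°), v₂ = (sin 30°·cos 39°, cos 30°·cos 39°, −sin 39°).
n = v₁ × v₂ = (-0.347, 0.740, 0.577) (taken with n_z > 0).
tan δ = √(n_x²+n_y²)/n_z = 0.817/0.577, so δ = 54.8°.
The horizontal component of n points toward azimuth atan2(n_x, n_y) = 335°, the dip direction.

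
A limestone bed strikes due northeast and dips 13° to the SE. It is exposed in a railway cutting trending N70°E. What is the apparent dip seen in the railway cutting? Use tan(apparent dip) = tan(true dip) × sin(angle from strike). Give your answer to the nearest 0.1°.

Angle between strike (due northeast) and section (N70°E): β = 25°.
tan α = tan 13° × sin 25° = 0.2309 × 0.4226 = 0.0976
α = arctan(0.0976) = 5.57°

5.6°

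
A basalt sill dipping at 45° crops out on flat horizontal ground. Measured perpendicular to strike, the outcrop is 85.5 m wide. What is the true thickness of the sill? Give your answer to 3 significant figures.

True thickness t = w · sin(dip) = 85.5 × sin 45°
t = 85.5 × 0.7071 = 60.458 m

60.5 m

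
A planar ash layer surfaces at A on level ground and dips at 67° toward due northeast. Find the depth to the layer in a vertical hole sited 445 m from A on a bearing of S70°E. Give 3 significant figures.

The hole lies 65° from the dip direction, so the down-dip offset is 445 × cos 65° = 188.07 m.
Depth = down-dip offset × tan(dip) = 188.07 × tan 67° = 188.07 × 2.3559
Depth = 443.05 m

443 m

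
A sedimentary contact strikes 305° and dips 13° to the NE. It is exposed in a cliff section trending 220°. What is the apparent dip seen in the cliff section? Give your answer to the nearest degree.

The section lies 85° from the strike.
tan(apparent dip) = tan 13° · sin 85° = 0.2300
apparent dip = arctan 0.2300 = 12.95°

13°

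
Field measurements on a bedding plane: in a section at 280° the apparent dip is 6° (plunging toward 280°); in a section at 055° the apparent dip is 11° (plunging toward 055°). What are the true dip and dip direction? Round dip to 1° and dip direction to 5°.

true dip 22°, dip direction 355°

The two traces are lines in the plane: v₁ = (sin 280°·cos 6°, cos 280°·cos 6°, −sin 6°), v₂ = (sin 55°·cos 11°, cos 55°·cos 11°, −sin 11°).
n = v₁ × v₂ = (-0.026, 0.271, 0.690) (taken with n_z > 0).
True dip = arccos(n_z / |n|) = arccos(0.9303) = 21.5°.
The horizontal component of n points toward azimuth atan2(n_x, n_y) = 355°, the dip direction.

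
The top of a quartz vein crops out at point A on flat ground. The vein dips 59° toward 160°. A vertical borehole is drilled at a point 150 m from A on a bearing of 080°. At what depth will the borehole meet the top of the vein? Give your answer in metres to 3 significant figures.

43.3 m

The hole lies 80° from the dip direction, so the down-dip offset is 150 × cos 80° = 26.05 m.
Depth = down-dip offset × tan(dip) = 26.05 × tan 59° = 26.05 × 1.6643
Depth = 43.35 m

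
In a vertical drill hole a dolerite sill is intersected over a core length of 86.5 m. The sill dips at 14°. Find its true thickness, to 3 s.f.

True thickness t = h · cos(dip) = 86.5 × cos 14°
t = 86.5 × 0.9703 = 83.931 m

83.9 m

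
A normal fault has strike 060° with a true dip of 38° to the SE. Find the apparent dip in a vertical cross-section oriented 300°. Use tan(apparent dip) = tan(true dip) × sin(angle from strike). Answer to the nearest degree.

The strike is 060° and the section trends 300°; the acute angle between them is β = 60°.
tan(apparent dip) = tan 38° · sin 60° = 0.6766
α = arctan(0.6766) = 34.08°

34°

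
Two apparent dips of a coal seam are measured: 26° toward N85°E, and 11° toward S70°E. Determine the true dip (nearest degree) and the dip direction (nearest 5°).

The two traces are lines in the plane: v₁ = (sin 85°·cos 26°, cos 85°·cos 26°, −sin 26°), v₂ = (sin 110°·cos 11°, cos 110°·cos 11°, −sin 11°).
The plane normal is n = v₁ × v₂ ∝ (0.162, 0.234, 0.373).
Dip δ = arctan(|n_h|/n_z) = arctan(0.284/0.373) = 37.3°.
Dip direction = atan2(0.162, 0.234) = 35° (azimuth of n's horizontal projection).

true dip 37°, dip direction 035°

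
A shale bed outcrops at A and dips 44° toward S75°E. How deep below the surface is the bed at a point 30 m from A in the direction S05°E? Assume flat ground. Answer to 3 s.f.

9.91 m

The hole lies 70° from the dip direction, so the down-dip offset is 30 × cos 70° = 10.26 m.
Depth = down-dip offset × tan(dip) = 10.26 × tan 44° = 10.26 × 0.9657
Depth = 9.91 m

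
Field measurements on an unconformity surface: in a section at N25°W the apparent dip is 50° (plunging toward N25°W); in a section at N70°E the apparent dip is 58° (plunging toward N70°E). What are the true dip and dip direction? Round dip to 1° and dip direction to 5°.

true dip 64°, dip direction 030°

Represent each trace as a vector plunging at its apparent dip toward its trend (east-north-up frame): v₁ = (-0.272, 0.583, -0.766), v₂ = (0.498, 0.181, -0.848).
The plane normal is n = v₁ × v₂ ∝ (0.355, 0.612, 0.339).
True dip = arccos(n_z / |n|) = arccos(0.4325) = 64.4°.
Dip direction = azimuth of (n_x, n_y) = atan2(0.355, 0.612) = 30°.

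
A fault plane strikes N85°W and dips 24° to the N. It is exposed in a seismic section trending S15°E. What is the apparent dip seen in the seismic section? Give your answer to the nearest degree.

The section lies 70° from the strike.
tan α = tan 24° × sin 70° = 0.4452 × 0.9397 = 0.4184
α = arctan(0.4184) = 22.70°

23°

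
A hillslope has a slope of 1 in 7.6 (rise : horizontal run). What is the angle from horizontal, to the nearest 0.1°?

tan θ = 1/7.6 = 0.1316
θ = arctan(0.1316) = 7.50°

7.5°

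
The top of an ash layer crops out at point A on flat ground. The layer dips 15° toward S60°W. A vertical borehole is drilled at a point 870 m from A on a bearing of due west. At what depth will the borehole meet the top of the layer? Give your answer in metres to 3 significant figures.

The hole lies 30° from the dip direction, so the down-dip offset is 870 × cos 30° = 753.44 m.
Depth = down-dip offset × tan(dip) = 753.44 × tan 15° = 753.44 × 0.2679
Depth = 201.88 m

202 m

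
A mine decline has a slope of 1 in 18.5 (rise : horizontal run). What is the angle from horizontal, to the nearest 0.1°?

3.1°

tan θ = 1/18.5 = 0.0541
θ = arctan(0.0541) = 3.09°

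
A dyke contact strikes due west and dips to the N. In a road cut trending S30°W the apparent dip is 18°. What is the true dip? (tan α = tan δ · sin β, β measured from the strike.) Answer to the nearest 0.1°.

20.6°

The section is 60° from the strike.
tan(true dip) = tan 18° / sin 60° = 0.3752
true dip = arctan 0.3752 = 20.57°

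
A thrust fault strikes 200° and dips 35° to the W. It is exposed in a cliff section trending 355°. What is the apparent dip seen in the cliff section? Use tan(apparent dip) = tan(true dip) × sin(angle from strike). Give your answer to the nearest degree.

Angle between strike (200°) and section (355°): β = 25°.
tan α = tan 35° × sin 25° = 0.7002 × 0.4226 = 0.2959
apparent dip = arctan 0.2959 = 16.48°

16°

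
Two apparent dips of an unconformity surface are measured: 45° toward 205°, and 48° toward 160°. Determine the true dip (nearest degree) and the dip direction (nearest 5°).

Represent each trace as a vector plunging at its apparent dip toward its trend (east-north-up frame): v₁ = (-0.299, -0.641, -0.707), v₂ = (0.229, -0.629, -0.743).
The plane normal is n = v₁ × v₂ ∝ (0.032, -0.384, 0.335).
Dip δ = arctan(|n_h|/n_z) = arctan(0.385/0.335) = 49.0°.
The horizontal component of n points toward azimuth atan2(n_x, n_y) = 175°, the dip direction.

true dip 49°, dip direction 175°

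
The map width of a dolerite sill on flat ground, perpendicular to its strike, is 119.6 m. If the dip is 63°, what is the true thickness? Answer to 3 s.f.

107 m

True thickness t = w · sin(dip) = 119.6 × sin 63°
t = 119.6 × 0.8910 = 106.564 m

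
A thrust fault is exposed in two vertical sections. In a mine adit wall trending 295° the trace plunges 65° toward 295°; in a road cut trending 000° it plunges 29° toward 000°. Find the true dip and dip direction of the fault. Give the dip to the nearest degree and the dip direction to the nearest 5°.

Represent each trace as a vector plunging at its apparent dip toward its trend (east-north-up frame): v₁ = (-0.383, 0.179, -0.906), v₂ = (0.000, 0.875, -0.485).
n = v₁ × v₂ = (-0.706, 0.186, 0.335) (taken with n_z > 0).
Dip δ = arctan(|n_h|/n_z) = arctan(0.730/0.335) = 65.4°.
Dip direction = azimuth of (n_x, n_y) = atan2(-0.706, 0.186) = 285°.

true dip 65°, dip direction 285°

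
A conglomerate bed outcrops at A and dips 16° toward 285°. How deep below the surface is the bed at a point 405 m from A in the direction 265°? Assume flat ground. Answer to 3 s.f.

The hole lies 20° from the dip direction, so the down-dip offset is 405 × cos 20° = 380.58 m.
Depth = down-dip offset × tan(dip) = 380.58 × tan 16° = 380.58 × 0.2867
Depth = 109.13 m

109 m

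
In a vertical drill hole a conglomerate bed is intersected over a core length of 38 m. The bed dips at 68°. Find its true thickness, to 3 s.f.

True thickness t = h · cos(dip) = 38 × cos 68°
t = 38 × 0.3746 = 14.235 m

14.2 m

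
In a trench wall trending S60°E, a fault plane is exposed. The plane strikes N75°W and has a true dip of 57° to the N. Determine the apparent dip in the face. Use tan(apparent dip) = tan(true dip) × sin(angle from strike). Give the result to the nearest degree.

Angle between strike (N75°W) and section (S60°E): β = 15°.
tan(apparent dip) = tan 57° · sin 15° = 0.3985
apparent dip = arctan 0.3985 = 21.73°

22°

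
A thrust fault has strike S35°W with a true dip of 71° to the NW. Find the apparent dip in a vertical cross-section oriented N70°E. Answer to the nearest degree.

The section lies 35° from the strike.
tan(apparent dip) = tan 71° · sin 35° = 1.6658
α = arctan(1.6658) = 59.02°

59°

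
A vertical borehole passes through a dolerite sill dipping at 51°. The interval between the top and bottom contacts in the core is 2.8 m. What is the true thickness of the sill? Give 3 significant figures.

True thickness t = h · cos(dip) = 2.8 × cos 51°
t = 2.8 × 0.6293 = 1.762 m

1.76 m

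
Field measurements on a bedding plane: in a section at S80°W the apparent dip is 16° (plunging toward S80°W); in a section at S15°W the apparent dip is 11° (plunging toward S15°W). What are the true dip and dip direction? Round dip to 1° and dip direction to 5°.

The two traces are lines in the plane: v₁ = (sin 260°·cos 16°, cos 260°·cos 16°, −sin 16°), v₂ = (sin 195°·cos 11°, cos 195°·cos 11°, −sin 11°).
The plane normal is n = v₁ × v₂ ∝ (-0.230, -0.111, 0.855).
True dip = arccos(n_z / |n|) = arccos(0.9584) = 16.6°.
Dip direction = azimuth of (n_x, n_y) = atan2(-0.230, -0.111) = 244°.

true dip 17°, dip direction 245°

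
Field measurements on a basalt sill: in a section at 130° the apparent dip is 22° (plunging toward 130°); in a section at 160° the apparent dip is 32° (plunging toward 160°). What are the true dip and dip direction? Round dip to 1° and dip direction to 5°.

Each apparent-dip line lies in the plane. As unit vectors (x east, y north, z up), v₁ plunges 22°→130° and v₂ plunges 32°→160°.
The plane normal is n = v₁ × v₂ ∝ (-0.017, -0.268, 0.393).
tan δ = √(n_x²+n_y²)/n_z = 0.268/0.393, so δ = 34.3°.
Dip direction = azimuth of (n_x, n_y) = atan2(-0.017, -0.268) = 184°.

true dip 34°, dip direction 185°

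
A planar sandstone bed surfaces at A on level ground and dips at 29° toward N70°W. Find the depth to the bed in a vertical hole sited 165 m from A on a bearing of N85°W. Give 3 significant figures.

88.3 m

The hole lies 15° from the dip direction, so the down-dip offset is 165 × cos 15° = 159.38 m.
Depth = down-dip offset × tan(dip) = 159.38 × tan 29° = 159.38 × 0.5543
Depth = 88.34 m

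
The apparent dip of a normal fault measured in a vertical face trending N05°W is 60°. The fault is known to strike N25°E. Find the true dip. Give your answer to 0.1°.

73.9°

β = acute angle between strike N25°E and section N05°W = 30°.
tan δ = tan α / sin β = tan 60° / sin 30° = 1.7321 / 0.5000 = 3.4641
δ = arctan(3.4641) = 73.90°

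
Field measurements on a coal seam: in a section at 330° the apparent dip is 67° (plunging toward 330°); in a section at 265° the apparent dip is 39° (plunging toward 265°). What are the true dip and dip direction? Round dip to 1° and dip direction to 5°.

true dip 67°, dip direction 335°

Represent each trace as a vector plunging at its apparent dip toward its trend (east-north-up frame): v₁ = (-0.195, 0.338, -0.921), v₂ = (-0.774, -0.068, -0.629).
n = v₁ × v₂ = (-0.275, 0.590, 0.275) (taken with n_z > 0).
True dip = arccos(n_z / |n|) = arccos(0.3895) = 67.1°.
Dip direction = atan2(-0.275, 0.590) = 335° (azimuth of n's horizontal projection).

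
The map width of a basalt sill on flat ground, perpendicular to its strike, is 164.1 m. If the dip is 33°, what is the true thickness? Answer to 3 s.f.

True thickness t = w · sin(dip) = 164.1 × sin 33°
t = 164.1 × 0.5446 = 89.375 m

89.4 m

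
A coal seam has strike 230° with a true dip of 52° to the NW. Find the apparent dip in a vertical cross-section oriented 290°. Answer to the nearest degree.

48°

Angle between strike (230°) and section (290°): β = 60°.
tan α = tan 52° × sin 60° = 1.2799 × 0.8660 = 1.1085
α = arctan(1.1085) = 47.94°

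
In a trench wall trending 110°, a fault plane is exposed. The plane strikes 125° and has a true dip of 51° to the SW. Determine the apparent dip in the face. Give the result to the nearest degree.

18°

The section lies 15° from the strike.
tan α = tan 51° × sin 15° = 1.2349 × 0.2588 = 0.3196
α = arctan(0.3196) = 17.72°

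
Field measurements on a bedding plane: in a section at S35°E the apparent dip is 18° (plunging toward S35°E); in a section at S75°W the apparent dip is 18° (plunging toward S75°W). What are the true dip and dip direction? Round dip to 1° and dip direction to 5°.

true dip 30°, dip direction 200°

The two traces are lines in the plane: v₁ = (sin 145°·cos 18°, cos 145°·cos 18°, −sin 18°), v₂ = (sin 255°·cos 18°, cos 255°·cos 18°, −sin 18°).
Cross product v₁ × v₂ gives the pole to the plane: n ∝ (-0.165, -0.452, 0.850).
tan δ = √(n_x²+n_y²)/n_z = 0.481/0.850, so δ = 29.5°.
Dip direction = azimuth of (n_x, n_y) = atan2(-0.165, -0.452) = 200°.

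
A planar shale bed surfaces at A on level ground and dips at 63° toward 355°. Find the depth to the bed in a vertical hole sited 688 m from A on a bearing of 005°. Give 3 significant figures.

1330 m

The hole lies 10° from the dip direction, so the down-dip offset is 688 × cos 10° = 677.55 m.
Depth = down-dip offset × tan(dip) = 677.55 × tan 63° = 677.55 × 1.9626
Depth = 1329.76 m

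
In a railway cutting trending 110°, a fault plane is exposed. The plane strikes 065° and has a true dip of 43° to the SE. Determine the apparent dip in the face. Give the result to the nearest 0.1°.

33.4°

The strike is 065° and the section trends 110°; the acute angle between them is β = 45°.
tan(apparent dip) = tan 43° · sin 45° = 0.6594
α = arctan(0.6594) = 33.40°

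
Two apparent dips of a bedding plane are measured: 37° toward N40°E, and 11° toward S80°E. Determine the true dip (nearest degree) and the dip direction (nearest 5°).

true dip 38°, dip direction 025°

The two traces are lines in the plane: v₁ = (sin 40°·cos 37°, cos 40°·cos 37°, −sin 37°), v₂ = (sin 100°·cos 11°, cos 100°·cos 11°, −sin 11°).
The plane normal is n = v₁ × v₂ ∝ (0.219, 0.484, 0.679).
True dip = arccos(n_z / |n|) = arccos(0.7876) = 38.0°.
Dip direction = azimuth of (n_x, n_y) = atan2(0.219, 0.484) = 24°.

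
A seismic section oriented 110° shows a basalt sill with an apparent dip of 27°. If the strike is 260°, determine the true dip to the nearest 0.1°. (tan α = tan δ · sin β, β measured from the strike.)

β = acute angle between strike 260° and section 110° = 30°.
tan(true dip) = tan 27° / sin 30° = 1.0191
δ = arctan(1.0191) = 45.54°

45.5°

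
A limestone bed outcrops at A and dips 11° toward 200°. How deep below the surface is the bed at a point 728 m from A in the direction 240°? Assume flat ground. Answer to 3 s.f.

The hole lies 40° from the dip direction, so the down-dip offset is 728 × cos 40° = 557.68 m.
Depth = down-dip offset × tan(dip) = 557.68 × tan 11° = 557.68 × 0.1944
Depth = 108.40 m

108 m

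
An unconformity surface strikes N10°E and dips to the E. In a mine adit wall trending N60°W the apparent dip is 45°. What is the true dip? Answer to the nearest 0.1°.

The section is 70° from the strike.
tan δ = tan α / sin β = tan 45° / sin 70° = 1.0000 / 0.9397 = 1.0642
true dip = arctan 1.0642 = 46.78°

46.8°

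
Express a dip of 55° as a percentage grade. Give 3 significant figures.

grade % = 100 × tan 55° = 100 × 1.4281

143%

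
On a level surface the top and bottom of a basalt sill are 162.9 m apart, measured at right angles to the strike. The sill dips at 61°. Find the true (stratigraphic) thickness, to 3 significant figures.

True thickness t = w · sin(dip) = 162.9 × sin 61°
t = 162.9 × 0.8746 = 142.476 m

142 m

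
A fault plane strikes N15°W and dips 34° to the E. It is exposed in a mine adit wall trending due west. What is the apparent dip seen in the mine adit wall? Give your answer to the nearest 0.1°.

Angle between strike (N15°W) and section (due west): β = 75°.
tan(apparent dip) = tan 34° · sin 75° = 0.6515
α = arctan(0.6515) = 33.09°

33.1°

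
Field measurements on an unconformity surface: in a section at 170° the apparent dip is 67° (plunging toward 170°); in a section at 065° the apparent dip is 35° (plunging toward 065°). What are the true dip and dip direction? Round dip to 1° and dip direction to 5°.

The two traces are lines in the plane: v₁ = (sin 170°·cos 67°, cos 170°·cos 67°, −sin 67°), v₂ = (sin 65°·cos 35°, cos 65°·cos 35°, −sin 35°).
Cross product v₁ × v₂ gives the pole to the plane: n ∝ (0.539, -0.644, 0.309).
tan δ = √(n_x²+n_y²)/n_z = 0.840/0.309, so δ = 69.8°.
Dip direction = atan2(0.539, -0.644) = 140° (azimuth of n's horizontal projection).

true dip 70°, dip direction 140°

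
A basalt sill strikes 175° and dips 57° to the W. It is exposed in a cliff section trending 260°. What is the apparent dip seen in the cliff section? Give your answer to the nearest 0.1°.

56.9°

The section lies 85° from the strike.
tan(apparent dip) = tan 57° · sin 85° = 1.5340
apparent dip = arctan 1.5340 = 56.90°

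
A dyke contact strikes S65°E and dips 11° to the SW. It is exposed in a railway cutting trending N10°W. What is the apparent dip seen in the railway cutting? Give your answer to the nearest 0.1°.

The section lies 55° from the strike.
tan(apparent dip) = tan 11° · sin 55° = 0.1592
apparent dip = arctan 0.1592 = 9.05°

9.0°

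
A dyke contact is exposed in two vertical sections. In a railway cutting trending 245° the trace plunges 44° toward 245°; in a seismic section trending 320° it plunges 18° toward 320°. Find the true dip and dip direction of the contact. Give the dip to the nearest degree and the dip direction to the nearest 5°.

Each apparent-dip line lies in the plane. As unit vectors (x east, y north, z up), v₁ plunges 44°→245° and v₂ plunges 18°→320°.
Cross product v₁ × v₂ gives the pole to the plane: n ∝ (-0.600, -0.223, 0.661).
tan δ = √(n_x²+n_y²)/n_z = 0.640/0.661, so δ = 44.1°.
The horizontal component of n points toward azimuth atan2(n_x, n_y) = 250°, the dip direction.

true dip 44°, dip direction 250°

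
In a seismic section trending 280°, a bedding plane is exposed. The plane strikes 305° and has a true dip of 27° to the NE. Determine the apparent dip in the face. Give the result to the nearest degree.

12°

The section lies 25° from the strike.
tan α = tan 27° × sin 25° = 0.5095 × 0.4226 = 0.2153
apparent dip = arctan 0.2153 = 12.15°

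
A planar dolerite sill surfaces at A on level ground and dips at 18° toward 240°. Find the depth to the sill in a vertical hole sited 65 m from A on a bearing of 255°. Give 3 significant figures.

20.4 m

The hole lies 15° from the dip direction, so the down-dip offset is 65 × cos 15° = 62.79 m.
Depth = down-dip offset × tan(dip) = 62.79 × tan 18° = 62.79 × 0.3249
Depth = 20.40 m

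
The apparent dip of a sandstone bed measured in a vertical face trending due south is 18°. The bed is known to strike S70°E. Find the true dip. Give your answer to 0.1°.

19.1°

The section is 70° from the strike.
tan δ = tan α / sin β = tan 18° / sin 70° = 0.3249 / 0.9397 = 0.3458
true dip = arctan 0.3458 = 19.07°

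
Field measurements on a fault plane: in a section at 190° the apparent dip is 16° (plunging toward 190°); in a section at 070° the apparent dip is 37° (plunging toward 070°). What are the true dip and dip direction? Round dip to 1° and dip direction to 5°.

Each apparent-dip line lies in the plane. As unit vectors (x east, y north, z up), v₁ plunges 16°→190° and v₂ plunges 37°→070°.
Cross product v₁ × v₂ gives the pole to the plane: n ∝ (0.645, -0.307, 0.665).
Dip δ = arctan(|n_h|/n_z) = arctan(0.714/0.665) = 47.1°.
The horizontal component of n points toward azimuth atan2(n_x, n_y) = 115°, the dip direction.

true dip 47°, dip direction 115°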